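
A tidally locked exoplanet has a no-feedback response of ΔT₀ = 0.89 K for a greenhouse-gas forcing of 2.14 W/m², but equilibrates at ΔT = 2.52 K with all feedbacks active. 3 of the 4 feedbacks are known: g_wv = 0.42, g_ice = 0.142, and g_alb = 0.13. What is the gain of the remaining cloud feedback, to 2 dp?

-0.05

Amplification A = ΔT/ΔT₀ = 2.52/0.89 = 2.831.
Total gain g = 1 − 1/A = 1 − 1/2.831 = 0.6468.
Known gains sum to 0.42 + 0.142 + 0.13 = 0.692.
g_cld = 0.6468 − 0.692 = -0.05.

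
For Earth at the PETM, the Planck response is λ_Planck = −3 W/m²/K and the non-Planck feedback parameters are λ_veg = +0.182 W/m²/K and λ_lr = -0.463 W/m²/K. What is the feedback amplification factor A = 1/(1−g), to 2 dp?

Convert to gains: g_veg = 0.182/3 = 0.06067; g_lr = -0.463/3 = -0.1543.
Total gain g = -0.09363.
A = 1/(1 + 0.09363) = 0.91.

0.91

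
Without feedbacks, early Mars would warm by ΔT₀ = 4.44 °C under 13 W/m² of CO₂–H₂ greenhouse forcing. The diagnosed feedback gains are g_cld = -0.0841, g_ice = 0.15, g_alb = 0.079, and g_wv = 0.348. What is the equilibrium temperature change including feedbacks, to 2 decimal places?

8.76 °C

Total gain g = -0.0841 + 0.15 + 0.079 + 0.348 = 0.4929.
Amplification A = 1/(1 − 0.4929) = 1.972.
ΔT = 4.44 × 1.972 = 8.76 °C.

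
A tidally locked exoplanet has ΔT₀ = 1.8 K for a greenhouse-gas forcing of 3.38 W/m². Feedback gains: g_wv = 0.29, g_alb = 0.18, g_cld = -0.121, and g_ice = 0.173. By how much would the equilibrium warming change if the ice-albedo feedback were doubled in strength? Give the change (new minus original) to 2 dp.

2.14 K

Original: g = 0.522, ΔT = 1.8/(1−0.522) = 3.7657 K.
With doubled ice-albedo: g' = 0.695, ΔT' = 1.8/(1−0.695) = 5.9016 K.
Change = 5.9016 − 3.7657 = 2.14 K.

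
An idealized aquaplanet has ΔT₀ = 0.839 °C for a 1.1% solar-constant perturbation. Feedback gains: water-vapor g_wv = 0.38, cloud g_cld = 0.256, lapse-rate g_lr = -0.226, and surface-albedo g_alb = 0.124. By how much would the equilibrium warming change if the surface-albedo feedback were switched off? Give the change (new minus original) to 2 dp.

-0.38 °C

Original: g = 0.534, ΔT = 0.839/(1−0.534) = 1.8004 °C.
Without surface-albedo: g' = 0.41, ΔT' = 0.839/(1−0.41) = 1.4220 °C.
Change = 1.4220 − 1.8004 = -0.38 °C.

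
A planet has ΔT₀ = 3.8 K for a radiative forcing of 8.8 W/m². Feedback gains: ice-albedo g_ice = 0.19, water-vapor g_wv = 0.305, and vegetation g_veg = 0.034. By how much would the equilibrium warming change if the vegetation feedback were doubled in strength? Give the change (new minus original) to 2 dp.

0.63 K

Original: g = 0.529, ΔT = 3.8/(1−0.529) = 8.0679 K.
With doubled vegetation: g' = 0.563, ΔT' = 3.8/(1−0.563) = 8.6957 K.
Change = 8.6957 − 8.0679 = 0.63 K.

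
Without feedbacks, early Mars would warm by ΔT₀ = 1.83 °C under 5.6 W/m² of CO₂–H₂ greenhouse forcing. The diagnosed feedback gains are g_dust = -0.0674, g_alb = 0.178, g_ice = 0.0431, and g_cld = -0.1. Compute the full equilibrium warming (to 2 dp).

Total gain g = -0.0674 + 0.178 + 0.0431 − 0.1 = 0.0537.
Amplification A = 1/(1 − 0.0537) = 1.057.
ΔT = 1.83 × 1.057 = 1.93 °C.

1.93 °C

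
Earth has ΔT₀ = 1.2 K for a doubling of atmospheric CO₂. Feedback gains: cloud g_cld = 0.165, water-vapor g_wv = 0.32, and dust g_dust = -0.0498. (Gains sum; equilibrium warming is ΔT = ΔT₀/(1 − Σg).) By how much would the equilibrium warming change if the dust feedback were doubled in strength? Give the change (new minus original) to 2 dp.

-0.17 K

Original: g = 0.4352, ΔT = 1.2/(1−0.4352) = 2.1246 K.
With doubled dust: g' = 0.3854, ΔT' = 1.2/(1−0.3854) = 1.9525 K.
Change = 1.9525 − 2.1246 = -0.17 K.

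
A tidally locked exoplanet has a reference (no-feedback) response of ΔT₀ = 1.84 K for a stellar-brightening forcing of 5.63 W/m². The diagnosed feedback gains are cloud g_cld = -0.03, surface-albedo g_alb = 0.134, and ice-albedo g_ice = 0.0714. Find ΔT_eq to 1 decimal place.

2.2 K

Total gain g = -0.03 + 0.134 + 0.0714 = 0.1754.
Amplification A = 1/(1 − 0.1754) = 1.213.
ΔT = 1.84 × 1.213 = 2.2 K.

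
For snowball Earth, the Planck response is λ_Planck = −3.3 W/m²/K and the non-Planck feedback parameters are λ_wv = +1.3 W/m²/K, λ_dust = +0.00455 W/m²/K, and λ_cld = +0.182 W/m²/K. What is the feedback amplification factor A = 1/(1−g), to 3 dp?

1.820

Convert to gains: g_wv = 1.3/3.3 = 0.3939; g_dust = 0.00455/3.3 = 0.001379; g_cld = 0.182/3.3 = 0.05515.
Total gain g = 0.450429.
A = 1/(1 − 0.450429) = 1.820.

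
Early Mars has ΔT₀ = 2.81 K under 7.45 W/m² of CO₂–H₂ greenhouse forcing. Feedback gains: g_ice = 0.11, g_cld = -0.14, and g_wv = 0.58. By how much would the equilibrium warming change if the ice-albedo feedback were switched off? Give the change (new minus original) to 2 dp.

-1.23 K

Original: g = 0.55, ΔT = 2.81/(1−0.55) = 6.2444 K.
Without ice-albedo: g' = 0.44, ΔT' = 2.81/(1−0.44) = 5.0179 K.
Change = 5.0179 − 6.2444 = -1.23 K.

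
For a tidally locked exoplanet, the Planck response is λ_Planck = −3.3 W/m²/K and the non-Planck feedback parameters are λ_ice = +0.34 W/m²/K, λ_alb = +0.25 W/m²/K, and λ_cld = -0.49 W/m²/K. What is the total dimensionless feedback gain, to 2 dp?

Convert to gains: g_ice = 0.34/3.3 = 0.103; g_alb = 0.25/3.3 = 0.07576; g_cld = -0.49/3.3 = -0.1485.
Total gain g = 0.03026.

0.03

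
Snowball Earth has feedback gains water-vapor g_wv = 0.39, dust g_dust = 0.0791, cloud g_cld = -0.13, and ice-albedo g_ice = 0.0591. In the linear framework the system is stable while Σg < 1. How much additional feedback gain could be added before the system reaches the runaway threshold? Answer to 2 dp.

0.60

Current total gain = 0.39 + 0.0791 − 0.13 + 0.0591 = 0.3982.
Margin to runaway = 1 − 0.3982 = 0.60.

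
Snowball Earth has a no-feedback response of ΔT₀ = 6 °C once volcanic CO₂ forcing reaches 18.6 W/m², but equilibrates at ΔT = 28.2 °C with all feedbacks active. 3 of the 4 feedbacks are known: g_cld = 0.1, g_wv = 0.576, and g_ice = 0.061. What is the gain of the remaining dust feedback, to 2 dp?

0.05

Amplification A = ΔT/ΔT₀ = 28.2/6 = 4.7.
Total gain g = 1 − 1/A = 1 − 1/4.7 = 0.7872.
Known gains sum to 0.1 + 0.576 + 0.061 = 0.737.
g_dust = 0.7872 − 0.737 = 0.05.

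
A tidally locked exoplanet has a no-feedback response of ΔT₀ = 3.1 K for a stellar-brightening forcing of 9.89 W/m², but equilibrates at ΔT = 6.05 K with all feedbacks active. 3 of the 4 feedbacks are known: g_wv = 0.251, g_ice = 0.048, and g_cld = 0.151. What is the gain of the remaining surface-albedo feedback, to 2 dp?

Amplification A = ΔT/ΔT₀ = 6.05/3.1 = 1.952.
Total gain g = 1 − 1/A = 1 − 1/1.952 = 0.4877.
Known gains sum to 0.251 + 0.048 + 0.151 = 0.45.
g_alb = 0.4877 − 0.45 = 0.04.

0.04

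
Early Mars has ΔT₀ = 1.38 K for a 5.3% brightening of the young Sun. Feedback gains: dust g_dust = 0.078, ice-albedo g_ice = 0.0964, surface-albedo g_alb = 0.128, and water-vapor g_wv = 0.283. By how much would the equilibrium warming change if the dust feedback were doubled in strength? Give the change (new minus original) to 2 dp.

0.77 K

Original: g = 0.5854, ΔT = 1.38/(1−0.5854) = 3.3285 K.
With doubled dust: g' = 0.6634, ΔT' = 1.38/(1−0.6634) = 4.0998 K.
Change = 4.0998 − 3.3285 = 0.77 K.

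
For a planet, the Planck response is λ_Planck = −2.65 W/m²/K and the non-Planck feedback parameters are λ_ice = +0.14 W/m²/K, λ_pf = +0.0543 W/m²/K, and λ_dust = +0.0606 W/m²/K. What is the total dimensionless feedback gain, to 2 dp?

0.10

Convert to gains: g_ice = 0.14/2.65 = 0.05283; g_pf = 0.0543/2.65 = 0.02049; g_dust = 0.0606/2.65 = 0.02287.
Total gain g = 0.09619.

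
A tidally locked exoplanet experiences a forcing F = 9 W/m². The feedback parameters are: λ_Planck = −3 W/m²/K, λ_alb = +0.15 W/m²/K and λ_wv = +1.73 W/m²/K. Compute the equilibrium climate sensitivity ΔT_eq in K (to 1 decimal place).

Net feedback parameter λ = (−3) + (+0.15) + (+1.73) = -1.12 W/m²/K.
ΔT = −F/λ = −9/(-1.12) = 8.0 K.

8.0 K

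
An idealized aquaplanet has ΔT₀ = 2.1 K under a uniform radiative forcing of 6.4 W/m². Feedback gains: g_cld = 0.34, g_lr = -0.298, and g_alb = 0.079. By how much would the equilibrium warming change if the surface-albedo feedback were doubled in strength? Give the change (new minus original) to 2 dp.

Original: g = 0.121, ΔT = 2.1/(1−0.121) = 2.3891 K.
With doubled surface-albedo: g' = 0.2, ΔT' = 2.1/(1−0.2) = 2.6250 K.
Change = 2.6250 − 2.3891 = 0.24 K.

0.24 K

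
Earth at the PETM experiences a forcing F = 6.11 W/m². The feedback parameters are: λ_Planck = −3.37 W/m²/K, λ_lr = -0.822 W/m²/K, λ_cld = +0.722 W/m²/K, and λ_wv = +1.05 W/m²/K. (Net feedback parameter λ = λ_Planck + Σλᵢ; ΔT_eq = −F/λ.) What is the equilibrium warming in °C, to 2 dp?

2.52 °C

Net feedback parameter λ = (−3.37) + (-0.822) + (+0.722) + (+1.05) = -2.42 W/m²/K.
ΔT = −F/λ = −6.11/(-2.42) = 2.52 °C.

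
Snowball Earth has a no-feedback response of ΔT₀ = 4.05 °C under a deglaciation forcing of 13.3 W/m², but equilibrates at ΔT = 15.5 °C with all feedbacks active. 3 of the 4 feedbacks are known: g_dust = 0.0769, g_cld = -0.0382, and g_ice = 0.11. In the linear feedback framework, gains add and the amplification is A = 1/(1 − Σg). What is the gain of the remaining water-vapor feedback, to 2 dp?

Amplification A = ΔT/ΔT₀ = 15.5/4.05 = 3.827.
Total gain g = 1 − 1/A = 1 − 1/3.827 = 0.7387.
Known gains sum to 0.0769 − 0.0382 + 0.11 = 0.1487.
g_wv = 0.7387 − 0.1487 = 0.59.

0.59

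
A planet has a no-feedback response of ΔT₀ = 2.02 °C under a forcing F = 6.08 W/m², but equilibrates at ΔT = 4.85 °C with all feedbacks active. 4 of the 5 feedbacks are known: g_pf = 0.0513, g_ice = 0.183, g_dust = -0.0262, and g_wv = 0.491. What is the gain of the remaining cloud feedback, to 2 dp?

-0.12

Amplification A = ΔT/ΔT₀ = 4.85/2.02 = 2.401.
Total gain g = 1 − 1/A = 1 − 1/2.401 = 0.5835.
Known gains sum to 0.0513 + 0.183 − 0.0262 + 0.491 = 0.6991.
g_cld = 0.5835 − 0.6991 = -0.12.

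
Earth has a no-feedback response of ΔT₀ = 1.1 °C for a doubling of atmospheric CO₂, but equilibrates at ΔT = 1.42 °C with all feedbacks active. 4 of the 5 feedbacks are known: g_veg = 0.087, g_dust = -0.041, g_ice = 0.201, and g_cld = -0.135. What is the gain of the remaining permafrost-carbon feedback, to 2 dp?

0.11

Amplification A = ΔT/ΔT₀ = 1.42/1.1 = 1.291.
Total gain g = 1 − 1/A = 1 − 1/1.291 = 0.2254.
Known gains sum to 0.087 − 0.041 + 0.201 − 0.135 = 0.112.
g_pf = 0.2254 − 0.112 = 0.11.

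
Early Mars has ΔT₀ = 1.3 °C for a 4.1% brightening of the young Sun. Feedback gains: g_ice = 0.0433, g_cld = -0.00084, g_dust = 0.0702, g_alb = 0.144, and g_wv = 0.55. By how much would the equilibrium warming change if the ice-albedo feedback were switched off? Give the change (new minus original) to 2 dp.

Original: g = 0.80666, ΔT = 1.3/(1−0.80666) = 6.7239 °C.
Without ice-albedo: g' = 0.76336, ΔT' = 1.3/(1−0.76336) = 5.4936 °C.
Change = 5.4936 − 6.7239 = -1.23 °C.

-1.23 °C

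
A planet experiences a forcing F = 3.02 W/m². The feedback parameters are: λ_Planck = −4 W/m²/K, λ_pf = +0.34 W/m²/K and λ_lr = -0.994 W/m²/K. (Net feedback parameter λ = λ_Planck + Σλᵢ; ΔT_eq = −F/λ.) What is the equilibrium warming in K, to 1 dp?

Net feedback parameter λ = (−4) + (+0.34) + (-0.994) = -4.654 W/m²/K.
ΔT = −F/λ = −3.02/(-4.654) = 0.6 K.

0.6 K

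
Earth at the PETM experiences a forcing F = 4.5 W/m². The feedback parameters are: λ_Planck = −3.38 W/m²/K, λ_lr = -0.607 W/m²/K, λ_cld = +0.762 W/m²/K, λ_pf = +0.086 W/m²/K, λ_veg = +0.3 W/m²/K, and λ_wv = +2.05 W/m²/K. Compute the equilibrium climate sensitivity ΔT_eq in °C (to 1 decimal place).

5.7 °C

Net feedback parameter λ = (−3.38) + (-0.607) + (+0.762) + (+0.086) + (+0.3) + (+2.05) = -0.789 W/m²/K.
ΔT = −F/λ = −4.5/(-0.789) = 5.7 °C.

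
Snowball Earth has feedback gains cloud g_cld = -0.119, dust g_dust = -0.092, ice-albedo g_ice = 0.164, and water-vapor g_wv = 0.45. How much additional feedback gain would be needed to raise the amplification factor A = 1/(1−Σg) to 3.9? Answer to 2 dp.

0.34

Current total gain = 0.403.
Target gain for A = 3.9: g* = 1 − 1/3.9 = 0.7436.
Additional gain needed = 0.7436 − 0.403 = 0.34.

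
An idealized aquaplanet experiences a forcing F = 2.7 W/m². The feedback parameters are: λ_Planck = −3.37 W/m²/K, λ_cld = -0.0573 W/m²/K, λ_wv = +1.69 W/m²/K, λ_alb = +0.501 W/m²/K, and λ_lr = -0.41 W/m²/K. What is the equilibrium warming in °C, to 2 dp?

Net feedback parameter λ = (−3.37) + (-0.0573) + (+1.69) + (+0.501) + (-0.41) = -1.6463 W/m²/K.
ΔT = −F/λ = −2.7/(-1.6463) = 1.64 °C.

1.64 °C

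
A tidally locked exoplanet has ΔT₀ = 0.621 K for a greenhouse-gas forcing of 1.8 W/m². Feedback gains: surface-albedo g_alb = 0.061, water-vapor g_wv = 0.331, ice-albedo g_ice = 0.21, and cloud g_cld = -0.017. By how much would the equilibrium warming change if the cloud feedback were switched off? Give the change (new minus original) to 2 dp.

Original: g = 0.585, ΔT = 0.621/(1−0.585) = 1.4964 K.
Without cloud: g' = 0.602, ΔT' = 0.621/(1−0.602) = 1.5603 K.
Change = 1.5603 − 1.4964 = 0.06 K.

0.06 K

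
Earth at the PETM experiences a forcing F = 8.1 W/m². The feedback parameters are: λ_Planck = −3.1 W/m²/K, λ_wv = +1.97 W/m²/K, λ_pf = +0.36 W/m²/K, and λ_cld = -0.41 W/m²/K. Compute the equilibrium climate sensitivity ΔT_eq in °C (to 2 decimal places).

6.86 °C

Net feedback parameter λ = (−3.1) + (+1.97) + (+0.36) + (-0.41) = -1.18 W/m²/K.
ΔT = −F/λ = −8.1/(-1.18) = 6.86 °C.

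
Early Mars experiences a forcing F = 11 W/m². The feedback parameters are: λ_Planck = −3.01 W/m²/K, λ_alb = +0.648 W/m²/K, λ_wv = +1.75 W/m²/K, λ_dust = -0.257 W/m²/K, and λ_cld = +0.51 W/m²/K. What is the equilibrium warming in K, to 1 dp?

30.6 K

Net feedback parameter λ = (−3.01) + (+0.648) + (+1.75) + (-0.257) + (+0.51) = -0.359 W/m²/K.
ΔT = −F/λ = −11/(-0.359) = 30.6 K.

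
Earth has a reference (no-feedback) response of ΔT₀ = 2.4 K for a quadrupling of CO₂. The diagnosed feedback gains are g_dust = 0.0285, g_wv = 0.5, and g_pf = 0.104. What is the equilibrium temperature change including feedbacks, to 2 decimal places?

Total gain g = 0.0285 + 0.5 + 0.104 = 0.6325.
Amplification A = 1/(1 − 0.6325) = 2.721.
ΔT = 2.4 × 2.721 = 6.53 K.

6.53 K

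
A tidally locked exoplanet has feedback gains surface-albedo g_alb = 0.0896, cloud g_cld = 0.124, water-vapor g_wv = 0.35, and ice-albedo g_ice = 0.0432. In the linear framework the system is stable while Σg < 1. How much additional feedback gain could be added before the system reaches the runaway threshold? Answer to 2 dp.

0.39

Current total gain = 0.0896 + 0.124 + 0.35 + 0.0432 = 0.6068.
Margin to runaway = 1 − 0.6068 = 0.39.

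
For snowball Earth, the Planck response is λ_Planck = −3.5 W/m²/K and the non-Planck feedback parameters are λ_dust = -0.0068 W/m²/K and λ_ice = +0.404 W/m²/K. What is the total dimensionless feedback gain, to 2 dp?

0.11

Convert to gains: g_dust = -0.0068/3.5 = -0.001943; g_ice = 0.404/3.5 = 0.1154.
Total gain g = 0.113457.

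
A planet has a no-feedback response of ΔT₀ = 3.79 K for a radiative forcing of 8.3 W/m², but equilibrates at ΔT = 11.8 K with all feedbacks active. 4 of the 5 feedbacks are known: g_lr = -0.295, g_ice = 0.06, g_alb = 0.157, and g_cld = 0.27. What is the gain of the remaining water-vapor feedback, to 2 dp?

Amplification A = ΔT/ΔT₀ = 11.8/3.79 = 3.113.
Total gain g = 1 − 1/A = 1 − 1/3.113 = 0.6788.
Known gains sum to -0.295 + 0.06 + 0.157 + 0.27 = 0.192.
g_wv = 0.6788 − 0.192 = 0.49.

0.49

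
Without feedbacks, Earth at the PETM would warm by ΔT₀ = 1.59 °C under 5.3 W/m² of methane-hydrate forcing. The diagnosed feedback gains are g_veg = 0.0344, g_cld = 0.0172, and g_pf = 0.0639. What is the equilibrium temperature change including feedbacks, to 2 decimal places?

1.80 °C

Total gain g = 0.0344 + 0.0172 + 0.0639 = 0.1155.
Amplification A = 1/(1 − 0.1155) = 1.131.
ΔT = 1.59 × 1.131 = 1.80 °C.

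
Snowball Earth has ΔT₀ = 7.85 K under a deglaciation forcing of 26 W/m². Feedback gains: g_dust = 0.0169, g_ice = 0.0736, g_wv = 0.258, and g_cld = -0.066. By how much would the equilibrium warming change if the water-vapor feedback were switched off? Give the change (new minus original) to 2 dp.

-2.89 K

Original: g = 0.2825, ΔT = 7.85/(1−0.2825) = 10.9408 K.
Without water-vapor: g' = 0.0245, ΔT' = 7.85/(1−0.0245) = 8.0472 K.
Change = 8.0472 − 10.9408 = -2.89 K.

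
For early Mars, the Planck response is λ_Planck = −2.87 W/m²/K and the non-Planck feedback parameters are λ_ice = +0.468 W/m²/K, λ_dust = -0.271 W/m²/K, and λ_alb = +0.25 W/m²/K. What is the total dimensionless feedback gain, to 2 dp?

0.16

Convert to gains: g_ice = 0.468/2.87 = 0.1631; g_dust = -0.271/2.87 = -0.09443; g_alb = 0.25/2.87 = 0.08711.
Total gain g = 0.15578.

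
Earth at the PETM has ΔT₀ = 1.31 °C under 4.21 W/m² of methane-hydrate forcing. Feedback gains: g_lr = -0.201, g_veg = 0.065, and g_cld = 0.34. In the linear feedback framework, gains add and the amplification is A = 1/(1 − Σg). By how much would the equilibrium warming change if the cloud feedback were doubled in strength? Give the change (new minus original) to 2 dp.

1.23 °C

Original: g = 0.204, ΔT = 1.31/(1−0.204) = 1.6457 °C.
With doubled cloud: g' = 0.544, ΔT' = 1.31/(1−0.544) = 2.8728 °C.
Change = 2.8728 − 1.6457 = 1.23 °C.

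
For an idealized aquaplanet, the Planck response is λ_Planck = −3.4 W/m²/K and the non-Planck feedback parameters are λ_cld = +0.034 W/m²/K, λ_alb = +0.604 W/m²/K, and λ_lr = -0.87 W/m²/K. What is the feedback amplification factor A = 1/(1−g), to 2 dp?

Convert to gains: g_cld = 0.034/3.4 = 0.01; g_alb = 0.604/3.4 = 0.1776; g_lr = -0.87/3.4 = -0.2559.
Total gain g = -0.0683.
A = 1/(1 + 0.0683) = 0.94.

0.94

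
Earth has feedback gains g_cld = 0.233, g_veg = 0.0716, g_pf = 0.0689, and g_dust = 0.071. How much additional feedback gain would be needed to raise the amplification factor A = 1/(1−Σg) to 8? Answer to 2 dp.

Current total gain = 0.4445.
Target gain for A = 8: g* = 1 − 1/8 = 0.875.
Additional gain needed = 0.875 − 0.4445 = 0.43.

0.43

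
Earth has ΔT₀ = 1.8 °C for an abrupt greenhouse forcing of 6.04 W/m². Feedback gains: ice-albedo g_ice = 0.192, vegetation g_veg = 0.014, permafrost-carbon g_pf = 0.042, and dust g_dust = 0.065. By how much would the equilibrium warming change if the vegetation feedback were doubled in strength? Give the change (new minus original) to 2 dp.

0.05 °C

Original: g = 0.313, ΔT = 1.8/(1−0.313) = 2.6201 °C.
With doubled vegetation: g' = 0.327, ΔT' = 1.8/(1−0.327) = 2.6746 °C.
Change = 2.6746 − 2.6201 = 0.05 °C.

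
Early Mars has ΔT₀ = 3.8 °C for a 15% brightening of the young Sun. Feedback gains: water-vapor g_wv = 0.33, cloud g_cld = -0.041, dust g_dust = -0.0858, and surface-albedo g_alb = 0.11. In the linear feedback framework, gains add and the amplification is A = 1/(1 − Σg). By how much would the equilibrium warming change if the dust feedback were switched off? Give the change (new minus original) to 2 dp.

Original: g = 0.3132, ΔT = 3.8/(1−0.3132) = 5.5329 °C.
Without dust: g' = 0.399, ΔT' = 3.8/(1−0.399) = 6.3228 °C.
Change = 6.3228 − 5.5329 = 0.79 °C.

0.79 °C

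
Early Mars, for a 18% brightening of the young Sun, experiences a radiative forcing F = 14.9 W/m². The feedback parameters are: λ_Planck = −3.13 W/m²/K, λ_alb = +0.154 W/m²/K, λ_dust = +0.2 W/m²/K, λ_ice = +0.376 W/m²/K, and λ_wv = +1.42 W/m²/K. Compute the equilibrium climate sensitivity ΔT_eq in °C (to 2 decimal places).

15.20 °C

Net feedback parameter λ = (−3.13) + (+0.154) + (+0.2) + (+0.376) + (+1.42) = -0.98 W/m²/K.
ΔT = −F/λ = −14.9/(-0.98) = 15.20 °C.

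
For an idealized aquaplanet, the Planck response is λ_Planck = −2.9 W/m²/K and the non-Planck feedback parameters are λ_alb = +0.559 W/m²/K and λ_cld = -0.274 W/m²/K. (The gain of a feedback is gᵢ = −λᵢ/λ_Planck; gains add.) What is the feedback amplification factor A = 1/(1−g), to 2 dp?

1.11

Convert to gains: g_alb = 0.559/2.9 = 0.1928; g_cld = -0.274/2.9 = -0.09448.
Total gain g = 0.09832.
A = 1/(1 − 0.09832) = 1.11.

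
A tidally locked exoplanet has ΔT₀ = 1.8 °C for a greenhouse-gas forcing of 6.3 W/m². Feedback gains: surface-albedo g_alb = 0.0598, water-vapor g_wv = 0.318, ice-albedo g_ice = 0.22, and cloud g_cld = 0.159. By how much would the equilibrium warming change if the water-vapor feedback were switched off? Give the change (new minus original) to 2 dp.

-4.19 °C

Original: g = 0.7568, ΔT = 1.8/(1−0.7568) = 7.4013 °C.
Without water-vapor: g' = 0.4388, ΔT' = 1.8/(1−0.4388) = 3.2074 °C.
Change = 3.2074 − 7.4013 = -4.19 °C.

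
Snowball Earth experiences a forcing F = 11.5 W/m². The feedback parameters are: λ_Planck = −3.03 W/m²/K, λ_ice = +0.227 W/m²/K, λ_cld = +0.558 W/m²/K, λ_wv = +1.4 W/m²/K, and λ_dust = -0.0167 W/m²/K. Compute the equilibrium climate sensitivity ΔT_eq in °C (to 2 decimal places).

Net feedback parameter λ = (−3.03) + (+0.227) + (+0.558) + (+1.4) + (-0.0167) = -0.8617 W/m²/K.
ΔT = −F/λ = −11.5/(-0.8617) = 13.35 °C.

13.35 °C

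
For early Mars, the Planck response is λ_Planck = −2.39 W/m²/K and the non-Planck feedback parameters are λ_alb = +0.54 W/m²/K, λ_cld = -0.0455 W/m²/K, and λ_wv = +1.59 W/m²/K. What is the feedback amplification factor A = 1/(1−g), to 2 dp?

Convert to gains: g_alb = 0.54/2.39 = 0.2259; g_cld = -0.0455/2.39 = -0.01904; g_wv = 1.59/2.39 = 0.6653.
Total gain g = 0.87216.
A = 1/(1 − 0.87216) = 7.82.

7.82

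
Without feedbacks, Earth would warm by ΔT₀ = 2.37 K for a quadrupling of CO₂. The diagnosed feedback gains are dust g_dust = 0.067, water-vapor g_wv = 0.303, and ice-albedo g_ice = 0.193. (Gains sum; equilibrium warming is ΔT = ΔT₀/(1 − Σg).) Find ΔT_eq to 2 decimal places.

5.42 K

Total gain g = 0.067 + 0.303 + 0.193 = 0.563.
Amplification A = 1/(1 − 0.563) = 2.288.
ΔT = 2.37 × 2.288 = 5.42 K.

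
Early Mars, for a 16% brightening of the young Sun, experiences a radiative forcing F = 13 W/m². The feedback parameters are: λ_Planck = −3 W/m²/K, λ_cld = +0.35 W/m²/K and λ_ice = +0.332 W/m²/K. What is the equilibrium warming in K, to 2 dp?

5.61 K

Net feedback parameter λ = (−3) + (+0.35) + (+0.332) = -2.318 W/m²/K.
ΔT = −F/λ = −13/(-2.318) = 5.61 K.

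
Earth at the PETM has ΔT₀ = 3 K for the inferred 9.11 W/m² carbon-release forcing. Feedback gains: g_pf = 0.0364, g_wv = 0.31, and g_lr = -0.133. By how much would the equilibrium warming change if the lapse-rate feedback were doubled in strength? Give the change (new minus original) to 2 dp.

-0.55 K

Original: g = 0.2134, ΔT = 3/(1−0.2134) = 3.8139 K.
With doubled lapse-rate: g' = 0.0804, ΔT' = 3/(1−0.0804) = 3.2623 K.
Change = 3.2623 − 3.8139 = -0.55 K.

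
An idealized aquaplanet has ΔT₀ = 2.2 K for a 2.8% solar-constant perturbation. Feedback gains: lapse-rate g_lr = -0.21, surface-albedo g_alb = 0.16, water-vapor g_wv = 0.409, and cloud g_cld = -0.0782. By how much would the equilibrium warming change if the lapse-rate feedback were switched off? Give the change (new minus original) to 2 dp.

Original: g = 0.2808, ΔT = 2.2/(1−0.2808) = 3.0590 K.
Without lapse-rate: g' = 0.4908, ΔT' = 2.2/(1−0.4908) = 4.3205 K.
Change = 4.3205 − 3.0590 = 1.26 K.

1.26 K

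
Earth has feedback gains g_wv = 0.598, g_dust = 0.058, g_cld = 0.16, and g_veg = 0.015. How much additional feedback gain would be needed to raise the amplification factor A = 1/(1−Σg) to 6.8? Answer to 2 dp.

0.02

Current total gain = 0.831.
Target gain for A = 6.8: g* = 1 − 1/6.8 = 0.8529.
Additional gain needed = 0.8529 − 0.831 = 0.02.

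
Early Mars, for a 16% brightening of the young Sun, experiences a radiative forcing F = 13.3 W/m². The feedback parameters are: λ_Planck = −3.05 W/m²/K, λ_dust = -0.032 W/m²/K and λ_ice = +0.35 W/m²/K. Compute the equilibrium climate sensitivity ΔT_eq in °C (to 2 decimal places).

Net feedback parameter λ = (−3.05) + (-0.032) + (+0.35) = -2.732 W/m²/K.
ΔT = −F/λ = −13.3/(-2.732) = 4.87 °C.

4.87 °C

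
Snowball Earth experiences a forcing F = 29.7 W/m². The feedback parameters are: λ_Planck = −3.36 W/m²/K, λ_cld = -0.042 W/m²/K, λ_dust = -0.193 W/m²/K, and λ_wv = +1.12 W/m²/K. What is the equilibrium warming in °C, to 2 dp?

Net feedback parameter λ = (−3.36) + (-0.042) + (-0.193) + (+1.12) = -2.475 W/m²/K.
ΔT = −F/λ = −29.7/(-2.475) = 12.00 °C.

12.00 °C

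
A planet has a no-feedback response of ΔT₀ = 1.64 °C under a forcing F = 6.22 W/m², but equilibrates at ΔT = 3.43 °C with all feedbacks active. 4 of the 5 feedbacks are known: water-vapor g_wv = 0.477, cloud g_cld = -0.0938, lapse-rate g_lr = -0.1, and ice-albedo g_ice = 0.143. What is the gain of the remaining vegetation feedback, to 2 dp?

Amplification A = ΔT/ΔT₀ = 3.43/1.64 = 2.091.
Total gain g = 1 − 1/A = 1 − 1/2.091 = 0.5218.
Known gains sum to 0.477 − 0.0938 − 0.1 + 0.143 = 0.4262.
g_veg = 0.5218 − 0.4262 = 0.10.

0.10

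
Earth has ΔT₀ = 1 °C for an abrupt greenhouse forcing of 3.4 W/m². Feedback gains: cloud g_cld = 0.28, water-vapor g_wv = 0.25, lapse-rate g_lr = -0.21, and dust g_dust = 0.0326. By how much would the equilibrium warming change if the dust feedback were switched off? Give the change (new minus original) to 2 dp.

Original: g = 0.3526, ΔT = 1/(1−0.3526) = 1.5446 °C.
Without dust: g' = 0.32, ΔT' = 1/(1−0.32) = 1.4706 °C.
Change = 1.4706 − 1.5446 = -0.07 °C.

-0.07 °C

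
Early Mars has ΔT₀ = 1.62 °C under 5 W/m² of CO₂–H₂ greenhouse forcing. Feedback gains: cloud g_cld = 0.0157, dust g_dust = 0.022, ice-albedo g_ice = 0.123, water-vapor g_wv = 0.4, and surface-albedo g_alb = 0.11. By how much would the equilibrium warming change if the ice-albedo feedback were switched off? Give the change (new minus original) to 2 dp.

Original: g = 0.6707, ΔT = 1.62/(1−0.6707) = 4.9195 °C.
Without ice-albedo: g' = 0.5477, ΔT' = 1.62/(1−0.5477) = 3.5817 °C.
Change = 3.5817 − 4.9195 = -1.34 °C.

-1.34 °C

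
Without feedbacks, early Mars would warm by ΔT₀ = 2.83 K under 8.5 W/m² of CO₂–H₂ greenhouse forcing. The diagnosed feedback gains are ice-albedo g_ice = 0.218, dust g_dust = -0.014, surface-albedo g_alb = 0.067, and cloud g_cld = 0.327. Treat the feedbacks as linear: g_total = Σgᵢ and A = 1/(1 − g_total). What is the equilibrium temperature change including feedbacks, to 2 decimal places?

Total gain g = 0.218 − 0.014 + 0.067 + 0.327 = 0.598.
Amplification A = 1/(1 − 0.598) = 2.488.
ΔT = 2.83 × 2.488 = 7.04 K.

7.04 K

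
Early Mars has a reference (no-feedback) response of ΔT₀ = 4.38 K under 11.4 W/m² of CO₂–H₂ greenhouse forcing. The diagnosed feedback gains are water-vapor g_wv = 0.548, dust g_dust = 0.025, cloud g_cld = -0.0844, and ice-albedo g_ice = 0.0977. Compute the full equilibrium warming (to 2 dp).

10.59 K

Total gain g = 0.548 + 0.025 − 0.0844 + 0.0977 = 0.5863.
Amplification A = 1/(1 − 0.5863) = 2.417.
ΔT = 4.38 × 2.417 = 10.59 K.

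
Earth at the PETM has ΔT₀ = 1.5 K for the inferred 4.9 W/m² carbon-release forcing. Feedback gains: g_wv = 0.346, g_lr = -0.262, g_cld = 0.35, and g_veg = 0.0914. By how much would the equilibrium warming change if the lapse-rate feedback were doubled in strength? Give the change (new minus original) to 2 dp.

-1.12 K

Original: g = 0.5254, ΔT = 1.5/(1−0.5254) = 3.1606 K.
With doubled lapse-rate: g' = 0.2634, ΔT' = 1.5/(1−0.2634) = 2.0364 K.
Change = 2.0364 − 3.1606 = -1.12 K.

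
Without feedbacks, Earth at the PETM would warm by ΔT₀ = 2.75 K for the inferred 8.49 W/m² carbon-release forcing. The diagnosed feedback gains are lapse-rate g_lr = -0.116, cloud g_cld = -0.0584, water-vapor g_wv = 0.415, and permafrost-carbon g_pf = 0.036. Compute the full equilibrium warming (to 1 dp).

Total gain g = -0.116 − 0.0584 + 0.415 + 0.036 = 0.2766.
Amplification A = 1/(1 − 0.2766) = 1.382.
ΔT = 2.75 × 1.382 = 3.8 K.

3.8 K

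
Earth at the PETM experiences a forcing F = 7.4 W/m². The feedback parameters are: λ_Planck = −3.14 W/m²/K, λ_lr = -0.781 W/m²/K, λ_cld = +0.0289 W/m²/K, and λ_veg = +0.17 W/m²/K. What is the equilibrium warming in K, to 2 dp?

Net feedback parameter λ = (−3.14) + (-0.781) + (+0.0289) + (+0.17) = -3.7221 W/m²/K.
ΔT = −F/λ = −7.4/(-3.7221) = 1.99 K.

1.99 K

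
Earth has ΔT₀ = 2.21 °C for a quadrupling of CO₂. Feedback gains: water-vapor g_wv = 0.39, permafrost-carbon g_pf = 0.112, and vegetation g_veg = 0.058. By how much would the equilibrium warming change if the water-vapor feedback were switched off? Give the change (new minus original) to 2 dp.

-2.36 °C

Original: g = 0.56, ΔT = 2.21/(1−0.56) = 5.0227 °C.
Without water-vapor: g' = 0.17, ΔT' = 2.21/(1−0.17) = 2.6627 °C.
Change = 2.6627 − 5.0227 = -2.36 °C.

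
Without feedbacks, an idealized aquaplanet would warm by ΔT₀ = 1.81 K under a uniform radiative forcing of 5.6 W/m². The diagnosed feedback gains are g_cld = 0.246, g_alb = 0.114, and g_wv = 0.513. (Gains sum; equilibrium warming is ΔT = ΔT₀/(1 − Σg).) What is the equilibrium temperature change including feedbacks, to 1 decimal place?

Total gain g = 0.246 + 0.114 + 0.513 = 0.873.
Amplification A = 1/(1 − 0.873) = 7.874.
ΔT = 1.81 × 7.874 = 14.3 K.

14.3 K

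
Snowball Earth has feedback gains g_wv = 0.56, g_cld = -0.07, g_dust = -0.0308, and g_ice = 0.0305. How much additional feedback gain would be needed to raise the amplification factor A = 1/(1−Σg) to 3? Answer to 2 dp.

0.18

Current total gain = 0.4897.
Target gain for A = 3: g* = 1 − 1/3 = 0.6667.
Additional gain needed = 0.6667 − 0.4897 = 0.18.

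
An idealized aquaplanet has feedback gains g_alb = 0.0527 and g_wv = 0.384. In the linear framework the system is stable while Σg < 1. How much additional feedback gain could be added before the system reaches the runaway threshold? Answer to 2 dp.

Current total gain = 0.0527 + 0.384 = 0.4367.
Margin to runaway = 1 − 0.4367 = 0.56.

0.56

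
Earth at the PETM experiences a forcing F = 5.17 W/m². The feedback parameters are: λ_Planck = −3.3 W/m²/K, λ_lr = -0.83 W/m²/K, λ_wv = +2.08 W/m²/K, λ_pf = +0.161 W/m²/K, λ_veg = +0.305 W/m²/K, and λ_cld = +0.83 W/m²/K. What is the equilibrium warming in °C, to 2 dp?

6.86 °C

Net feedback parameter λ = (−3.3) + (-0.83) + (+2.08) + (+0.161) + (+0.305) + (+0.83) = -0.754 W/m²/K.
ΔT = −F/λ = −5.17/(-0.754) = 6.86 °C.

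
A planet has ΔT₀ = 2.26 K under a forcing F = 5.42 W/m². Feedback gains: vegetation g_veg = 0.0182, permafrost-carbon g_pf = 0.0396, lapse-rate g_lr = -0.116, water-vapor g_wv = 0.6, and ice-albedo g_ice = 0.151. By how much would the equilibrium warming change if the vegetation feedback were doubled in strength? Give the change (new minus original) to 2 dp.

0.46 K

Original: g = 0.6928, ΔT = 2.26/(1−0.6928) = 7.3568 K.
With doubled vegetation: g' = 0.711, ΔT' = 2.26/(1−0.711) = 7.8201 K.
Change = 7.8201 − 7.3568 = 0.46 K.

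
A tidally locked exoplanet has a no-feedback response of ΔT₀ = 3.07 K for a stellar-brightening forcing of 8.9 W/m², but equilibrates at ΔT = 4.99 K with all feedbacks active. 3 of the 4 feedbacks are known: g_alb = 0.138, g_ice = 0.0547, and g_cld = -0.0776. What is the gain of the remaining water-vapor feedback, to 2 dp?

0.27

Amplification A = ΔT/ΔT₀ = 4.99/3.07 = 1.625.
Total gain g = 1 − 1/A = 1 − 1/1.625 = 0.3846.
Known gains sum to 0.138 + 0.0547 − 0.0776 = 0.1151.
g_wv = 0.3846 − 0.1151 = 0.27.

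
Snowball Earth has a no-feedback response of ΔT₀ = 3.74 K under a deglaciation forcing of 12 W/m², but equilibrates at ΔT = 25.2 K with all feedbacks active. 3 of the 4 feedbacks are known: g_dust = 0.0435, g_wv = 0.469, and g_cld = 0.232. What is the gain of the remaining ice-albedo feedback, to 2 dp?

Amplification A = ΔT/ΔT₀ = 25.2/3.74 = 6.738.
Total gain g = 1 − 1/A = 1 − 1/6.738 = 0.8516.
Known gains sum to 0.0435 + 0.469 + 0.232 = 0.7445.
g_ice = 0.8516 − 0.7445 = 0.11.

0.11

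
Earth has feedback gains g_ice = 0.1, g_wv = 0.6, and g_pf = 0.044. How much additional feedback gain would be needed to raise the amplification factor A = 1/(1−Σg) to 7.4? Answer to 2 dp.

0.12

Current total gain = 0.744.
Target gain for A = 7.4: g* = 1 − 1/7.4 = 0.8649.
Additional gain needed = 0.8649 − 0.744 = 0.12.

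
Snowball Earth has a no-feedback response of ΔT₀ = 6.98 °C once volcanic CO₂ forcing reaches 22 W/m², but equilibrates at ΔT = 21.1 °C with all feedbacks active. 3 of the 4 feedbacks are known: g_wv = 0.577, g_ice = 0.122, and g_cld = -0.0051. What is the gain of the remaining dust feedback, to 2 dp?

Amplification A = ΔT/ΔT₀ = 21.1/6.98 = 3.023.
Total gain g = 1 − 1/A = 1 − 1/3.023 = 0.6692.
Known gains sum to 0.577 + 0.122 − 0.0051 = 0.6939.
g_dust = 0.6692 − 0.6939 = -0.02.

-0.02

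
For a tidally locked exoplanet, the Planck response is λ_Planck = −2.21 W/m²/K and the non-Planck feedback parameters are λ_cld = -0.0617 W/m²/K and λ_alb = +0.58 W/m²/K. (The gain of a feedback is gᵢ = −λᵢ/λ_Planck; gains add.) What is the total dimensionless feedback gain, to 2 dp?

Convert to gains: g_cld = -0.0617/2.21 = -0.02792; g_alb = 0.58/2.21 = 0.2624.
Total gain g = 0.23448.

0.23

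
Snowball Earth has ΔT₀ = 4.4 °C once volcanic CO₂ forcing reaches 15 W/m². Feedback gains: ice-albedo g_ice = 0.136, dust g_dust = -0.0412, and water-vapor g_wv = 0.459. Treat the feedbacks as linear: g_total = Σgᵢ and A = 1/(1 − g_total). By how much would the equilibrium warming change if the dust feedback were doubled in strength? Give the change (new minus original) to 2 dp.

Original: g = 0.5538, ΔT = 4.4/(1−0.5538) = 9.8610 °C.
With doubled dust: g' = 0.5126, ΔT' = 4.4/(1−0.5126) = 9.0275 °C.
Change = 9.0275 − 9.8610 = -0.83 °C.

-0.83 °C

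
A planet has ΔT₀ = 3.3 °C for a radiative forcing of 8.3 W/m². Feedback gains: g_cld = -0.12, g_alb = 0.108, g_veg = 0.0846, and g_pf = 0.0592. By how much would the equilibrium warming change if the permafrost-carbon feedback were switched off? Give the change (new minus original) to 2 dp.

Original: g = 0.1318, ΔT = 3.3/(1−0.1318) = 3.8010 °C.
Without permafrost-carbon: g' = 0.0726, ΔT' = 3.3/(1−0.0726) = 3.5583 °C.
Change = 3.5583 − 3.8010 = -0.24 °C.

-0.24 °C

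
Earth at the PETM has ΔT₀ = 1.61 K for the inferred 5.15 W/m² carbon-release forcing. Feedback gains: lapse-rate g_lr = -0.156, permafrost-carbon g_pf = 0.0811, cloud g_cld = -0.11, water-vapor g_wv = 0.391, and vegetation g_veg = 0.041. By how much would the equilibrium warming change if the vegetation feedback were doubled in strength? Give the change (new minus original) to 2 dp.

Original: g = 0.2471, ΔT = 1.61/(1−0.2471) = 2.1384 K.
With doubled vegetation: g' = 0.2881, ΔT' = 1.61/(1−0.2881) = 2.2616 K.
Change = 2.2616 − 2.1384 = 0.12 K.

0.12 K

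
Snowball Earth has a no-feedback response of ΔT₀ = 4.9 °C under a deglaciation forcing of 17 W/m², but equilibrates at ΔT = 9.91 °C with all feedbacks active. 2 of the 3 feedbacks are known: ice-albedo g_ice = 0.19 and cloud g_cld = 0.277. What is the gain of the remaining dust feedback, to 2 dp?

0.04

Amplification A = ΔT/ΔT₀ = 9.91/4.9 = 2.022.
Total gain g = 1 − 1/A = 1 − 1/2.022 = 0.5054.
Known gains sum to 0.19 + 0.277 = 0.467.
g_dust = 0.5054 − 0.467 = 0.04.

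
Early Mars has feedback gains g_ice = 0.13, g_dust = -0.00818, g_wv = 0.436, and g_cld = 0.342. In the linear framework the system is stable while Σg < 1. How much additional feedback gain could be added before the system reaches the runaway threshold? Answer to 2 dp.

Current total gain = 0.13 − 0.00818 + 0.436 + 0.342 = 0.89982.
Margin to runaway = 1 − 0.89982 = 0.10.

0.10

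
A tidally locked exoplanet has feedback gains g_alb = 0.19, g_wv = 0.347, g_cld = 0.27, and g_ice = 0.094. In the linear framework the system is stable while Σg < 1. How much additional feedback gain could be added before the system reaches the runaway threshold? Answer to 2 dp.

Current total gain = 0.19 + 0.347 + 0.27 + 0.094 = 0.901.
Margin to runaway = 1 − 0.901 = 0.10.

0.10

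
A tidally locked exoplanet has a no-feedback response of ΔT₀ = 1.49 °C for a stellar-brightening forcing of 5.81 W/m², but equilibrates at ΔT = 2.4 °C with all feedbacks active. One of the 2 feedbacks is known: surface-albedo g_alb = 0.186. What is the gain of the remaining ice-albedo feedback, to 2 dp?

0.19

Amplification A = ΔT/ΔT₀ = 2.4/1.49 = 1.611.
Total gain g = 1 − 1/A = 1 − 1/1.611 = 0.3793.
The known gain is 0.186.
g_ice = 0.3793 − 0.186 = 0.19.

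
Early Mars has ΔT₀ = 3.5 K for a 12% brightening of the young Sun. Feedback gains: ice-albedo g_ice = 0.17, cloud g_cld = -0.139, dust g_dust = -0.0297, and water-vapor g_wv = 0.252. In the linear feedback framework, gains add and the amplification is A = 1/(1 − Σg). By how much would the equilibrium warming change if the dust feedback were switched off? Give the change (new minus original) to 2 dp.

Original: g = 0.2533, ΔT = 3.5/(1−0.2533) = 4.6873 K.
Without dust: g' = 0.283, ΔT' = 3.5/(1−0.283) = 4.8815 K.
Change = 4.8815 − 4.6873 = 0.19 K.

0.19 K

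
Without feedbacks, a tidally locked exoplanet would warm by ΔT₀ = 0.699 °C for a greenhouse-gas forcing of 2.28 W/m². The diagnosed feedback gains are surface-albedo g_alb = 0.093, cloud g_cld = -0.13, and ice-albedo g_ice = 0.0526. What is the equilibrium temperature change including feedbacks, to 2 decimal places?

Total gain g = 0.093 − 0.13 + 0.0526 = 0.0156.
Amplification A = 1/(1 − 0.0156) = 1.016.
ΔT = 0.699 × 1.016 = 0.71 °C.

0.71 °C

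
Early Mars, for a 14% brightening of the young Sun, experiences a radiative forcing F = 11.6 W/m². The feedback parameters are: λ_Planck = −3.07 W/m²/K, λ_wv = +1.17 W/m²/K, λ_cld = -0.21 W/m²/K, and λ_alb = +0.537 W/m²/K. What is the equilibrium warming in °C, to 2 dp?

Net feedback parameter λ = (−3.07) + (+1.17) + (-0.21) + (+0.537) = -1.573 W/m²/K.
ΔT = −F/λ = −11.6/(-1.573) = 7.37 °C.

7.37 °C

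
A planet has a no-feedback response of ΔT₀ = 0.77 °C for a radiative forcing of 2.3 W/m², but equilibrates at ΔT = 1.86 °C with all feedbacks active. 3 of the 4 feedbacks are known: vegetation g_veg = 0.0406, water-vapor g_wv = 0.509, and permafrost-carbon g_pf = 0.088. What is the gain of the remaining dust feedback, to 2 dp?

Amplification A = ΔT/ΔT₀ = 1.86/0.77 = 2.416.
Total gain g = 1 − 1/A = 1 − 1/2.416 = 0.5861.
Known gains sum to 0.0406 + 0.509 + 0.088 = 0.6376.
g_dust = 0.5861 − 0.6376 = -0.05.

-0.05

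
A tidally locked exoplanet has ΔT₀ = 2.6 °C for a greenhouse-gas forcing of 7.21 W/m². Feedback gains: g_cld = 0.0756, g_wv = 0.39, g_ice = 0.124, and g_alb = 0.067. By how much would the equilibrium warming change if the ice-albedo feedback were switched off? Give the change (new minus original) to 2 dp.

-2.01 °C

Original: g = 0.6566, ΔT = 2.6/(1−0.6566) = 7.5713 °C.
Without ice-albedo: g' = 0.5326, ΔT' = 2.6/(1−0.5326) = 5.5627 °C.
Change = 5.5627 − 7.5713 = -2.01 °C.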